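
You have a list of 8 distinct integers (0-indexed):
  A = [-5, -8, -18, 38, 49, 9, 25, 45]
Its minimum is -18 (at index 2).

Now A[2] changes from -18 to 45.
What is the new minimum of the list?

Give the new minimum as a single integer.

Old min = -18 (at index 2)
Change: A[2] -18 -> 45
Changed element WAS the min. Need to check: is 45 still <= all others?
  Min of remaining elements: -8
  New min = min(45, -8) = -8

Answer: -8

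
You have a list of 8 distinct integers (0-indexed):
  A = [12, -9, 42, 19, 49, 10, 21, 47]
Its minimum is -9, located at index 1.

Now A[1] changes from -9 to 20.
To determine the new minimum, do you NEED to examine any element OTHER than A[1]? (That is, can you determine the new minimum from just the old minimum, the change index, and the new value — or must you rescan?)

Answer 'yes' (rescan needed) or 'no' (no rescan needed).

Answer: yes

Derivation:
Old min = -9 at index 1
Change at index 1: -9 -> 20
Index 1 WAS the min and new value 20 > old min -9. Must rescan other elements to find the new min.
Needs rescan: yes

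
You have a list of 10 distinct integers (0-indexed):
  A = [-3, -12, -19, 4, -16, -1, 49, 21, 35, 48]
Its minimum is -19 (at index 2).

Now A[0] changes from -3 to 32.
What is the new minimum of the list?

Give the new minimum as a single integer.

Old min = -19 (at index 2)
Change: A[0] -3 -> 32
Changed element was NOT the old min.
  New min = min(old_min, new_val) = min(-19, 32) = -19

Answer: -19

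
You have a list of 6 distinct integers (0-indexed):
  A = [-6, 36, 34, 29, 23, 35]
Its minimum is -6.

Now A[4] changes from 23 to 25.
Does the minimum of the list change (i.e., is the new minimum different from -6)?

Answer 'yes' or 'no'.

Answer: no

Derivation:
Old min = -6
Change: A[4] 23 -> 25
Changed element was NOT the min; min changes only if 25 < -6.
New min = -6; changed? no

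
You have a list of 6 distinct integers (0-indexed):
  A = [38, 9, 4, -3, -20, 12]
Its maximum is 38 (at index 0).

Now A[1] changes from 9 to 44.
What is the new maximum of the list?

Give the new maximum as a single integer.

Answer: 44

Derivation:
Old max = 38 (at index 0)
Change: A[1] 9 -> 44
Changed element was NOT the old max.
  New max = max(old_max, new_val) = max(38, 44) = 44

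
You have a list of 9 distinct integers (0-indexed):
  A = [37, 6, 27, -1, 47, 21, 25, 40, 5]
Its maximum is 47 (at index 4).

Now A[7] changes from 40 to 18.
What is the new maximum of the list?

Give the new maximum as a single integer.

Old max = 47 (at index 4)
Change: A[7] 40 -> 18
Changed element was NOT the old max.
  New max = max(old_max, new_val) = max(47, 18) = 47

Answer: 47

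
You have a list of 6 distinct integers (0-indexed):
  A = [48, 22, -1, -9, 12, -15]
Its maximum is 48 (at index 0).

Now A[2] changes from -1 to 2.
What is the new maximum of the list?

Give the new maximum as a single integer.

Answer: 48

Derivation:
Old max = 48 (at index 0)
Change: A[2] -1 -> 2
Changed element was NOT the old max.
  New max = max(old_max, new_val) = max(48, 2) = 48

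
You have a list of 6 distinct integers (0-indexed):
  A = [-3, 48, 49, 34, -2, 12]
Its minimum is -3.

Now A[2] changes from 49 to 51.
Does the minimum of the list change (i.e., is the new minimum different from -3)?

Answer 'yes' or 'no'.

Old min = -3
Change: A[2] 49 -> 51
Changed element was NOT the min; min changes only if 51 < -3.
New min = -3; changed? no

Answer: no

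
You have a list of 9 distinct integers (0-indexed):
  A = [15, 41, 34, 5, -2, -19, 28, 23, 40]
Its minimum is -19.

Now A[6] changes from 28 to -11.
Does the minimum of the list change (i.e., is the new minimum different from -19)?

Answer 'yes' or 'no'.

Answer: no

Derivation:
Old min = -19
Change: A[6] 28 -> -11
Changed element was NOT the min; min changes only if -11 < -19.
New min = -19; changed? no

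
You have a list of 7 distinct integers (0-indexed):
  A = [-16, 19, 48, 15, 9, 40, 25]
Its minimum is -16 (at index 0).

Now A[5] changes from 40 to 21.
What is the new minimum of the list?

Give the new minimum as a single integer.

Old min = -16 (at index 0)
Change: A[5] 40 -> 21
Changed element was NOT the old min.
  New min = min(old_min, new_val) = min(-16, 21) = -16

Answer: -16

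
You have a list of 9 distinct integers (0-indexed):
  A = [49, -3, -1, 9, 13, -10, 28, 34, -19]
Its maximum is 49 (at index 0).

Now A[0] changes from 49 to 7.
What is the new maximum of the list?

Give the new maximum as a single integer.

Answer: 34

Derivation:
Old max = 49 (at index 0)
Change: A[0] 49 -> 7
Changed element WAS the max -> may need rescan.
  Max of remaining elements: 34
  New max = max(7, 34) = 34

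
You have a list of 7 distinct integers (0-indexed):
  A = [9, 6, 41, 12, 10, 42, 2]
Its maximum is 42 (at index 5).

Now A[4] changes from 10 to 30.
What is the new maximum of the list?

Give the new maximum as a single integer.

Answer: 42

Derivation:
Old max = 42 (at index 5)
Change: A[4] 10 -> 30
Changed element was NOT the old max.
  New max = max(old_max, new_val) = max(42, 30) = 42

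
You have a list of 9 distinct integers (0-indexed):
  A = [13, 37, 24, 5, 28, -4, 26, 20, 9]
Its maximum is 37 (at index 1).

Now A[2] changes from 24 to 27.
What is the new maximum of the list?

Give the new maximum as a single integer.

Old max = 37 (at index 1)
Change: A[2] 24 -> 27
Changed element was NOT the old max.
  New max = max(old_max, new_val) = max(37, 27) = 37

Answer: 37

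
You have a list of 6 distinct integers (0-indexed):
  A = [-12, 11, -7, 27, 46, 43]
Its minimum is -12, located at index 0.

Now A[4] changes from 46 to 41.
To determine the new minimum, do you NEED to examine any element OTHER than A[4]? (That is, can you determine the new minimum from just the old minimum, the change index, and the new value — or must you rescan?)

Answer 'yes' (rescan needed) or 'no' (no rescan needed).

Old min = -12 at index 0
Change at index 4: 46 -> 41
Index 4 was NOT the min. New min = min(-12, 41). No rescan of other elements needed.
Needs rescan: no

Answer: no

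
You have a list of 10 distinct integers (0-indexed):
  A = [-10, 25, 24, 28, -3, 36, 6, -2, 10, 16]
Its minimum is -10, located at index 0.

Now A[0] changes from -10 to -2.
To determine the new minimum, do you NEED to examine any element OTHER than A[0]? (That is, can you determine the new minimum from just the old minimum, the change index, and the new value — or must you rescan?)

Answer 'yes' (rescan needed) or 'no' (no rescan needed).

Old min = -10 at index 0
Change at index 0: -10 -> -2
Index 0 WAS the min and new value -2 > old min -10. Must rescan other elements to find the new min.
Needs rescan: yes

Answer: yes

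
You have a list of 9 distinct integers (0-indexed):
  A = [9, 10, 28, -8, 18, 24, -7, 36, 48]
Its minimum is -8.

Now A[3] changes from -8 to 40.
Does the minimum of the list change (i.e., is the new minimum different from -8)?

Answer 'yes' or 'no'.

Answer: yes

Derivation:
Old min = -8
Change: A[3] -8 -> 40
Changed element was the min; new min must be rechecked.
New min = -7; changed? yes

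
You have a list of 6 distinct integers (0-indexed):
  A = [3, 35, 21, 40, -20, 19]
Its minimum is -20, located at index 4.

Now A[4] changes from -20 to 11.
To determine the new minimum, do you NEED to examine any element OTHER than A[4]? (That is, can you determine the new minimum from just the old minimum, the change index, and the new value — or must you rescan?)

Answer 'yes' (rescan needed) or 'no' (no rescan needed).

Answer: yes

Derivation:
Old min = -20 at index 4
Change at index 4: -20 -> 11
Index 4 WAS the min and new value 11 > old min -20. Must rescan other elements to find the new min.
Needs rescan: yes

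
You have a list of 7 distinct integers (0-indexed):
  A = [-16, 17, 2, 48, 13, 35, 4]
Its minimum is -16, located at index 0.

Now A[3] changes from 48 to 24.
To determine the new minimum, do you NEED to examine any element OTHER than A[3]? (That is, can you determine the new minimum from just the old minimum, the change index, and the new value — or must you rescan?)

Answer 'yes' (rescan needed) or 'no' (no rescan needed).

Old min = -16 at index 0
Change at index 3: 48 -> 24
Index 3 was NOT the min. New min = min(-16, 24). No rescan of other elements needed.
Needs rescan: no

Answer: no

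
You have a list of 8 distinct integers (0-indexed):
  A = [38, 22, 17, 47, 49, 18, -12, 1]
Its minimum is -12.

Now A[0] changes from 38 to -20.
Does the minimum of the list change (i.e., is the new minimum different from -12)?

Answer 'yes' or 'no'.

Answer: yes

Derivation:
Old min = -12
Change: A[0] 38 -> -20
Changed element was NOT the min; min changes only if -20 < -12.
New min = -20; changed? yes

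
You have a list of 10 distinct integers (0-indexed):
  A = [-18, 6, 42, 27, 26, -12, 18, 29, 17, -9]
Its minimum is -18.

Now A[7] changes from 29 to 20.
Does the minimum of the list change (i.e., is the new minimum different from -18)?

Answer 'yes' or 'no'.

Answer: no

Derivation:
Old min = -18
Change: A[7] 29 -> 20
Changed element was NOT the min; min changes only if 20 < -18.
New min = -18; changed? no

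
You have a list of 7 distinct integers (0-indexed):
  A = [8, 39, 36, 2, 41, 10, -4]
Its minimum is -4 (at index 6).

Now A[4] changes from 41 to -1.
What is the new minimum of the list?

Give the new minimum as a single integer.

Answer: -4

Derivation:
Old min = -4 (at index 6)
Change: A[4] 41 -> -1
Changed element was NOT the old min.
  New min = min(old_min, new_val) = min(-4, -1) = -4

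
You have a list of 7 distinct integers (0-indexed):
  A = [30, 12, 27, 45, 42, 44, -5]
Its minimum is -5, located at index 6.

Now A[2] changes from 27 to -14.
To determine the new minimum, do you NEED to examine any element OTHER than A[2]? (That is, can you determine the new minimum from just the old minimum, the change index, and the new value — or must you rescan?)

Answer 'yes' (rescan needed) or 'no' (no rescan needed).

Answer: no

Derivation:
Old min = -5 at index 6
Change at index 2: 27 -> -14
Index 2 was NOT the min. New min = min(-5, -14). No rescan of other elements needed.
Needs rescan: no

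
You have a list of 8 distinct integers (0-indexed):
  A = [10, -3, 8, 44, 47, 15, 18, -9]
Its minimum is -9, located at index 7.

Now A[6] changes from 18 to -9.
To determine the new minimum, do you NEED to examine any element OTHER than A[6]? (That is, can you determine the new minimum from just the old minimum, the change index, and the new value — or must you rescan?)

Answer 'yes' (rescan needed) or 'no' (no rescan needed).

Answer: no

Derivation:
Old min = -9 at index 7
Change at index 6: 18 -> -9
Index 6 was NOT the min. New min = min(-9, -9). No rescan of other elements needed.
Needs rescan: no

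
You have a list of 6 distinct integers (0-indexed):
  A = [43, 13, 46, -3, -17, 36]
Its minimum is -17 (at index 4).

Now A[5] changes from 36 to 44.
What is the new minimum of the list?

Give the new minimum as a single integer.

Old min = -17 (at index 4)
Change: A[5] 36 -> 44
Changed element was NOT the old min.
  New min = min(old_min, new_val) = min(-17, 44) = -17

Answer: -17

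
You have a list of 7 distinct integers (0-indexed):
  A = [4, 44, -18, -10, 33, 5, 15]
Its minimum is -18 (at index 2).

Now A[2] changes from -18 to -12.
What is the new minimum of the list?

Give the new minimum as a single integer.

Old min = -18 (at index 2)
Change: A[2] -18 -> -12
Changed element WAS the min. Need to check: is -12 still <= all others?
  Min of remaining elements: -10
  New min = min(-12, -10) = -12

Answer: -12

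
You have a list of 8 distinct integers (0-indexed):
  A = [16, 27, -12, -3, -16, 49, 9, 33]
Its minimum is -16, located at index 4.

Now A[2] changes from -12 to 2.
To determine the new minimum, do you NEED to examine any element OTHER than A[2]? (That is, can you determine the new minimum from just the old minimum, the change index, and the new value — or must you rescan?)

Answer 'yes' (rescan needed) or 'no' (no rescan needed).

Old min = -16 at index 4
Change at index 2: -12 -> 2
Index 2 was NOT the min. New min = min(-16, 2). No rescan of other elements needed.
Needs rescan: no

Answer: no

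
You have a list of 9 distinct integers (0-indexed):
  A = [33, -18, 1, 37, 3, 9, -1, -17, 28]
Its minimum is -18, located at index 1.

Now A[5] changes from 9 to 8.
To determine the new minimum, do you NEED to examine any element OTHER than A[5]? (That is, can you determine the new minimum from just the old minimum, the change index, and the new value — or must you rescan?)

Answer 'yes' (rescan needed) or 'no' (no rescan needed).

Answer: no

Derivation:
Old min = -18 at index 1
Change at index 5: 9 -> 8
Index 5 was NOT the min. New min = min(-18, 8). No rescan of other elements needed.
Needs rescan: no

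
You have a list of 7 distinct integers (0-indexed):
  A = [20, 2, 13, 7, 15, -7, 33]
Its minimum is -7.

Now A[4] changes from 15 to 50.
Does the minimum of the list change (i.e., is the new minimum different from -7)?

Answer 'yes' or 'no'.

Answer: no

Derivation:
Old min = -7
Change: A[4] 15 -> 50
Changed element was NOT the min; min changes only if 50 < -7.
New min = -7; changed? no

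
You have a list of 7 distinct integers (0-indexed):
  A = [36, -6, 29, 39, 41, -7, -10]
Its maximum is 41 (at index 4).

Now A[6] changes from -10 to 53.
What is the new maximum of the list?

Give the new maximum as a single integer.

Old max = 41 (at index 4)
Change: A[6] -10 -> 53
Changed element was NOT the old max.
  New max = max(old_max, new_val) = max(41, 53) = 53

Answer: 53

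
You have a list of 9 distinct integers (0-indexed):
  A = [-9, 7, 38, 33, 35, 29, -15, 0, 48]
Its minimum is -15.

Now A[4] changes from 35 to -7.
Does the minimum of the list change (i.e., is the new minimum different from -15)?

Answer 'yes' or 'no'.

Answer: no

Derivation:
Old min = -15
Change: A[4] 35 -> -7
Changed element was NOT the min; min changes only if -7 < -15.
New min = -15; changed? no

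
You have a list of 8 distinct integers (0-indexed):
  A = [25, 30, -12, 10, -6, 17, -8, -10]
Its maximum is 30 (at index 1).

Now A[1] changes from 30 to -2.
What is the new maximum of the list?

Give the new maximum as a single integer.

Answer: 25

Derivation:
Old max = 30 (at index 1)
Change: A[1] 30 -> -2
Changed element WAS the max -> may need rescan.
  Max of remaining elements: 25
  New max = max(-2, 25) = 25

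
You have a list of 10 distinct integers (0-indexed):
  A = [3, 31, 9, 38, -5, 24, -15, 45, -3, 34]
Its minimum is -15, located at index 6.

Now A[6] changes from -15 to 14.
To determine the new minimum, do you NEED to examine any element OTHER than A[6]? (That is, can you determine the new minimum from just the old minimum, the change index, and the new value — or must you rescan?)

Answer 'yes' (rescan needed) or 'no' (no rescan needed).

Old min = -15 at index 6
Change at index 6: -15 -> 14
Index 6 WAS the min and new value 14 > old min -15. Must rescan other elements to find the new min.
Needs rescan: yes

Answer: yes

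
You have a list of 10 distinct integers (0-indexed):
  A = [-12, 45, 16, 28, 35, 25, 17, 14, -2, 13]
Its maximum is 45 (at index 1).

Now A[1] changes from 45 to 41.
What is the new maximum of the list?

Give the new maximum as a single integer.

Old max = 45 (at index 1)
Change: A[1] 45 -> 41
Changed element WAS the max -> may need rescan.
  Max of remaining elements: 35
  New max = max(41, 35) = 41

Answer: 41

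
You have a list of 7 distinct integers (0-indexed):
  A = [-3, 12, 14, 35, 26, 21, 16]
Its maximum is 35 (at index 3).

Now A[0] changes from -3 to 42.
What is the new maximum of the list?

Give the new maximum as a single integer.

Old max = 35 (at index 3)
Change: A[0] -3 -> 42
Changed element was NOT the old max.
  New max = max(old_max, new_val) = max(35, 42) = 42

Answer: 42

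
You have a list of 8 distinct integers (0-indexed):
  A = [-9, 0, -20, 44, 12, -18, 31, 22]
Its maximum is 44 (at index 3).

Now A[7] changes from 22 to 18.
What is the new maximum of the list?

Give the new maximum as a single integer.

Old max = 44 (at index 3)
Change: A[7] 22 -> 18
Changed element was NOT the old max.
  New max = max(old_max, new_val) = max(44, 18) = 44

Answer: 44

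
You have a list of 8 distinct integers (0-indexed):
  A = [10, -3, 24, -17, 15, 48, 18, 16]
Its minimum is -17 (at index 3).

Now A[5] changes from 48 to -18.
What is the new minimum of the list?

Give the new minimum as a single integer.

Answer: -18

Derivation:
Old min = -17 (at index 3)
Change: A[5] 48 -> -18
Changed element was NOT the old min.
  New min = min(old_min, new_val) = min(-17, -18) = -18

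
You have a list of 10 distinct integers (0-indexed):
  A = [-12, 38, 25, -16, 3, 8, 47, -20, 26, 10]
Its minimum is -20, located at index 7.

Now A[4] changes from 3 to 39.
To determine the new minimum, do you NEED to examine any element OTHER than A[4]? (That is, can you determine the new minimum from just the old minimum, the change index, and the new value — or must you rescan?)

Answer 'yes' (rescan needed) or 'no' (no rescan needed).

Old min = -20 at index 7
Change at index 4: 3 -> 39
Index 4 was NOT the min. New min = min(-20, 39). No rescan of other elements needed.
Needs rescan: no

Answer: no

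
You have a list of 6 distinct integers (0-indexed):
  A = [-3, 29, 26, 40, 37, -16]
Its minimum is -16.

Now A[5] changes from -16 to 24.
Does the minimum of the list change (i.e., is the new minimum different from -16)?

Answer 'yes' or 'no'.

Old min = -16
Change: A[5] -16 -> 24
Changed element was the min; new min must be rechecked.
New min = -3; changed? yes

Answer: yes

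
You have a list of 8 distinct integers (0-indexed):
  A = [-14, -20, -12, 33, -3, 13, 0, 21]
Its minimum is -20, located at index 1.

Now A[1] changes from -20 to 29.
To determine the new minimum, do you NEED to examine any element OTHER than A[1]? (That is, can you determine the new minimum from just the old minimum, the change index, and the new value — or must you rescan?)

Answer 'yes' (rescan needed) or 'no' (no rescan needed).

Answer: yes

Derivation:
Old min = -20 at index 1
Change at index 1: -20 -> 29
Index 1 WAS the min and new value 29 > old min -20. Must rescan other elements to find the new min.
Needs rescan: yes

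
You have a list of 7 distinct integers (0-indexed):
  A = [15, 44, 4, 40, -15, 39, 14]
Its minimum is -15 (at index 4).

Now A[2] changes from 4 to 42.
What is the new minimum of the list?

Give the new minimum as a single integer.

Old min = -15 (at index 4)
Change: A[2] 4 -> 42
Changed element was NOT the old min.
  New min = min(old_min, new_val) = min(-15, 42) = -15

Answer: -15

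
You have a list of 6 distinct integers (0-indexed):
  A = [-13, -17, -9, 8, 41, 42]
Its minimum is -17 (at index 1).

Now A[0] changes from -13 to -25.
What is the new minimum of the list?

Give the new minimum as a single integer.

Old min = -17 (at index 1)
Change: A[0] -13 -> -25
Changed element was NOT the old min.
  New min = min(old_min, new_val) = min(-17, -25) = -25

Answer: -25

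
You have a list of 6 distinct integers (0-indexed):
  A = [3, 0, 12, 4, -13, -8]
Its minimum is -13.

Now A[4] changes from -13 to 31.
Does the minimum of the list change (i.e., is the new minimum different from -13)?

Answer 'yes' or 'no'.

Old min = -13
Change: A[4] -13 -> 31
Changed element was the min; new min must be rechecked.
New min = -8; changed? yes

Answer: yes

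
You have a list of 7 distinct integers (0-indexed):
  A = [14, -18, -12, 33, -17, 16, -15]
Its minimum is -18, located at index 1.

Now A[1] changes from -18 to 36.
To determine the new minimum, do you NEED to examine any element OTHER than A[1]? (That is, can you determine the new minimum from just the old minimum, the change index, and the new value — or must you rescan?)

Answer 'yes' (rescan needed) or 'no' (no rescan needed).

Answer: yes

Derivation:
Old min = -18 at index 1
Change at index 1: -18 -> 36
Index 1 WAS the min and new value 36 > old min -18. Must rescan other elements to find the new min.
Needs rescan: yes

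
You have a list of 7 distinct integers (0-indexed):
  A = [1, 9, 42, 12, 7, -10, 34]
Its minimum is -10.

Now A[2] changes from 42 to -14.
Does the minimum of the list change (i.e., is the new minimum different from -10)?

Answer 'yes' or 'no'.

Old min = -10
Change: A[2] 42 -> -14
Changed element was NOT the min; min changes only if -14 < -10.
New min = -14; changed? yes

Answer: yes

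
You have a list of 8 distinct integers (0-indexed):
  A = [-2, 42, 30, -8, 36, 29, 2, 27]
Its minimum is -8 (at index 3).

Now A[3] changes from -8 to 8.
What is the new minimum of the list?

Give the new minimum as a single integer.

Old min = -8 (at index 3)
Change: A[3] -8 -> 8
Changed element WAS the min. Need to check: is 8 still <= all others?
  Min of remaining elements: -2
  New min = min(8, -2) = -2

Answer: -2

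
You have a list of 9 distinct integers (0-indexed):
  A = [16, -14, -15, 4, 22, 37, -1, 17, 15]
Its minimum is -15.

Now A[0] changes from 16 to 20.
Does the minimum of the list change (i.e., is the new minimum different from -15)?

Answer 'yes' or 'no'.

Answer: no

Derivation:
Old min = -15
Change: A[0] 16 -> 20
Changed element was NOT the min; min changes only if 20 < -15.
New min = -15; changed? no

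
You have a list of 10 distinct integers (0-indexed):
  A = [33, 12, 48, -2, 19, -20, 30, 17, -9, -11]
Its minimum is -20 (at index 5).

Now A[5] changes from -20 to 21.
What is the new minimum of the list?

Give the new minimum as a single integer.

Answer: -11

Derivation:
Old min = -20 (at index 5)
Change: A[5] -20 -> 21
Changed element WAS the min. Need to check: is 21 still <= all others?
  Min of remaining elements: -11
  New min = min(21, -11) = -11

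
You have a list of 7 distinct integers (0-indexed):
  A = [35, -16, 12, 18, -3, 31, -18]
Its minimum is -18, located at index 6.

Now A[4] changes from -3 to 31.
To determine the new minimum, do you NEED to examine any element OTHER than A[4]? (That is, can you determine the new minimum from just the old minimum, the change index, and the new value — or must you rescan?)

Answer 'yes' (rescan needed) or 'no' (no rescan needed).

Answer: no

Derivation:
Old min = -18 at index 6
Change at index 4: -3 -> 31
Index 4 was NOT the min. New min = min(-18, 31). No rescan of other elements needed.
Needs rescan: no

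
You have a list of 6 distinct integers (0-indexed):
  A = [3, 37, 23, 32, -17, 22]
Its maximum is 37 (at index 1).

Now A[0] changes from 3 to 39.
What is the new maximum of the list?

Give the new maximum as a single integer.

Old max = 37 (at index 1)
Change: A[0] 3 -> 39
Changed element was NOT the old max.
  New max = max(old_max, new_val) = max(37, 39) = 39

Answer: 39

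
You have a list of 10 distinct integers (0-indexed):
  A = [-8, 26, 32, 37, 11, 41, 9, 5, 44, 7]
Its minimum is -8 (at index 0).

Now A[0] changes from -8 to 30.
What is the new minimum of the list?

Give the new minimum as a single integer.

Old min = -8 (at index 0)
Change: A[0] -8 -> 30
Changed element WAS the min. Need to check: is 30 still <= all others?
  Min of remaining elements: 5
  New min = min(30, 5) = 5

Answer: 5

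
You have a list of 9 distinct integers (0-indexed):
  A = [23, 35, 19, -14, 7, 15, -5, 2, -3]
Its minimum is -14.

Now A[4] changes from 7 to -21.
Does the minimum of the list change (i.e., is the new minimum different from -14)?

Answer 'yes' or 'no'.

Old min = -14
Change: A[4] 7 -> -21
Changed element was NOT the min; min changes only if -21 < -14.
New min = -21; changed? yes

Answer: yes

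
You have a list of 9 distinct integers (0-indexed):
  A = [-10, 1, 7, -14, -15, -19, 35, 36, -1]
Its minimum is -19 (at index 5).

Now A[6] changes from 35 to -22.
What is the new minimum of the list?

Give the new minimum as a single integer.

Old min = -19 (at index 5)
Change: A[6] 35 -> -22
Changed element was NOT the old min.
  New min = min(old_min, new_val) = min(-19, -22) = -22

Answer: -22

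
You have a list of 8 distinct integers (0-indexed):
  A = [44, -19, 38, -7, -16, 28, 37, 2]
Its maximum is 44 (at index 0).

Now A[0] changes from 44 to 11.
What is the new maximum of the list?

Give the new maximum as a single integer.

Answer: 38

Derivation:
Old max = 44 (at index 0)
Change: A[0] 44 -> 11
Changed element WAS the max -> may need rescan.
  Max of remaining elements: 38
  New max = max(11, 38) = 38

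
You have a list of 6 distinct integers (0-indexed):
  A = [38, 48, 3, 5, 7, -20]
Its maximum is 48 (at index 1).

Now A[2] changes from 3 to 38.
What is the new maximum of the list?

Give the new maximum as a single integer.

Answer: 48

Derivation:
Old max = 48 (at index 1)
Change: A[2] 3 -> 38
Changed element was NOT the old max.
  New max = max(old_max, new_val) = max(48, 38) = 48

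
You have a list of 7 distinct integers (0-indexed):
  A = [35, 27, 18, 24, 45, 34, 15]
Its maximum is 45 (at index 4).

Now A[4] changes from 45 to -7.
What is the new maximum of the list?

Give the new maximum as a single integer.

Answer: 35

Derivation:
Old max = 45 (at index 4)
Change: A[4] 45 -> -7
Changed element WAS the max -> may need rescan.
  Max of remaining elements: 35
  New max = max(-7, 35) = 35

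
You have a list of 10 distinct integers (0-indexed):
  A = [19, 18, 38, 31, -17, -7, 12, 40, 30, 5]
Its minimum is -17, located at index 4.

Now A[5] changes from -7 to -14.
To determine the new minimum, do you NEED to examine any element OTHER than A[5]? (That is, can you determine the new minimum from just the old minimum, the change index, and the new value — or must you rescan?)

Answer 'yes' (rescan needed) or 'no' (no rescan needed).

Old min = -17 at index 4
Change at index 5: -7 -> -14
Index 5 was NOT the min. New min = min(-17, -14). No rescan of other elements needed.
Needs rescan: no

Answer: no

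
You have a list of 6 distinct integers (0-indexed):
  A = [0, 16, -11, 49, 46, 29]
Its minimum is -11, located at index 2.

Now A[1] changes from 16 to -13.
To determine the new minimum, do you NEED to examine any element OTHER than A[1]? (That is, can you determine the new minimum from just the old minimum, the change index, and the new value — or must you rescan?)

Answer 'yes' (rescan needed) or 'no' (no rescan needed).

Answer: no

Derivation:
Old min = -11 at index 2
Change at index 1: 16 -> -13
Index 1 was NOT the min. New min = min(-11, -13). No rescan of other elements needed.
Needs rescan: no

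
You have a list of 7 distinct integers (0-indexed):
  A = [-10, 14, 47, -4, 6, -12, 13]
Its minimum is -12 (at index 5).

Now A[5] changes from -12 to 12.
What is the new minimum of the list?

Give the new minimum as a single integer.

Answer: -10

Derivation:
Old min = -12 (at index 5)
Change: A[5] -12 -> 12
Changed element WAS the min. Need to check: is 12 still <= all others?
  Min of remaining elements: -10
  New min = min(12, -10) = -10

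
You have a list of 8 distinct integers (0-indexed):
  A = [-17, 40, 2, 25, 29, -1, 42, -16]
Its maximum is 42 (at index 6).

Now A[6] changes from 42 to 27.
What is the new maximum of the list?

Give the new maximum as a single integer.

Answer: 40

Derivation:
Old max = 42 (at index 6)
Change: A[6] 42 -> 27
Changed element WAS the max -> may need rescan.
  Max of remaining elements: 40
  New max = max(27, 40) = 40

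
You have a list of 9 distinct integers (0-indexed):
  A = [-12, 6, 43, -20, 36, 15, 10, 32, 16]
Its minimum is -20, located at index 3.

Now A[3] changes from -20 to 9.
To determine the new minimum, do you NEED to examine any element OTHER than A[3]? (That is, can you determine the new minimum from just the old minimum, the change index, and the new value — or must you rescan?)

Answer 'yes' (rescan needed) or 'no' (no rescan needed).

Answer: yes

Derivation:
Old min = -20 at index 3
Change at index 3: -20 -> 9
Index 3 WAS the min and new value 9 > old min -20. Must rescan other elements to find the new min.
Needs rescan: yes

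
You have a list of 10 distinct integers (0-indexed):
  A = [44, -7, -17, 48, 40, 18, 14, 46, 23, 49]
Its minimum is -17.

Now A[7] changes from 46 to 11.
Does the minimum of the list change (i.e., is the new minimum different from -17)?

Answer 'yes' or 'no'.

Answer: no

Derivation:
Old min = -17
Change: A[7] 46 -> 11
Changed element was NOT the min; min changes only if 11 < -17.
New min = -17; changed? no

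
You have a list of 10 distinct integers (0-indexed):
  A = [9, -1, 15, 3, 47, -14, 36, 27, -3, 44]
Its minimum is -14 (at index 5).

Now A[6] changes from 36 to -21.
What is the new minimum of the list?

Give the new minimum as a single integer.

Old min = -14 (at index 5)
Change: A[6] 36 -> -21
Changed element was NOT the old min.
  New min = min(old_min, new_val) = min(-14, -21) = -21

Answer: -21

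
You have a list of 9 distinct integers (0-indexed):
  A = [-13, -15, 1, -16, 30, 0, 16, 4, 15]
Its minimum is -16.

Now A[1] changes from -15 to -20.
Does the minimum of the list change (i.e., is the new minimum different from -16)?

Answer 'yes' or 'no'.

Answer: yes

Derivation:
Old min = -16
Change: A[1] -15 -> -20
Changed element was NOT the min; min changes only if -20 < -16.
New min = -20; changed? yes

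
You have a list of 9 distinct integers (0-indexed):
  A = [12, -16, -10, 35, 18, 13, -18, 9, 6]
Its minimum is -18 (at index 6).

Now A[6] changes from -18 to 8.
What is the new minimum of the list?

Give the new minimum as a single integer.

Old min = -18 (at index 6)
Change: A[6] -18 -> 8
Changed element WAS the min. Need to check: is 8 still <= all others?
  Min of remaining elements: -16
  New min = min(8, -16) = -16

Answer: -16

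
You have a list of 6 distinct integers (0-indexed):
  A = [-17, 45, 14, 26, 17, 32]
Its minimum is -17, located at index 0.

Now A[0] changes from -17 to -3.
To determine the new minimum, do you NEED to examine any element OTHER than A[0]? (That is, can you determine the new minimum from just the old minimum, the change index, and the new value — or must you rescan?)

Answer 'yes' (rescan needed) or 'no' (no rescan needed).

Old min = -17 at index 0
Change at index 0: -17 -> -3
Index 0 WAS the min and new value -3 > old min -17. Must rescan other elements to find the new min.
Needs rescan: yes

Answer: yes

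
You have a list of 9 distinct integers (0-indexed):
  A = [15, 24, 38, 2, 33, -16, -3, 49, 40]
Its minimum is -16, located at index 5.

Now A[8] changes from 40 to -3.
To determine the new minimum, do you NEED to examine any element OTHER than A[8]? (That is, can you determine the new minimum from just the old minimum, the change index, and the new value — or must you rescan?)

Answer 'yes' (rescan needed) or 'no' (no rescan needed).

Old min = -16 at index 5
Change at index 8: 40 -> -3
Index 8 was NOT the min. New min = min(-16, -3). No rescan of other elements needed.
Needs rescan: no

Answer: no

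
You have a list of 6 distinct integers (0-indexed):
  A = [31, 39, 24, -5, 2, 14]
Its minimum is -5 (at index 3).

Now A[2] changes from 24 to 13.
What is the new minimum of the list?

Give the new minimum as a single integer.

Answer: -5

Derivation:
Old min = -5 (at index 3)
Change: A[2] 24 -> 13
Changed element was NOT the old min.
  New min = min(old_min, new_val) = min(-5, 13) = -5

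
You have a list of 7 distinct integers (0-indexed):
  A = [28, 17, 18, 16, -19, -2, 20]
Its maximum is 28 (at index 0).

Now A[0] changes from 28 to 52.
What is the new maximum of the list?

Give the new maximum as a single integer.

Answer: 52

Derivation:
Old max = 28 (at index 0)
Change: A[0] 28 -> 52
Changed element WAS the max -> may need rescan.
  Max of remaining elements: 20
  New max = max(52, 20) = 52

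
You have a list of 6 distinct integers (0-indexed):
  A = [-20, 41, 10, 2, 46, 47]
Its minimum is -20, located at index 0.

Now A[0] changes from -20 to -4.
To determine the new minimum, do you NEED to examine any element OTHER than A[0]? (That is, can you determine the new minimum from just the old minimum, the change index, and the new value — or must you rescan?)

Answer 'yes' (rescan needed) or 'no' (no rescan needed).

Old min = -20 at index 0
Change at index 0: -20 -> -4
Index 0 WAS the min and new value -4 > old min -20. Must rescan other elements to find the new min.
Needs rescan: yes

Answer: yes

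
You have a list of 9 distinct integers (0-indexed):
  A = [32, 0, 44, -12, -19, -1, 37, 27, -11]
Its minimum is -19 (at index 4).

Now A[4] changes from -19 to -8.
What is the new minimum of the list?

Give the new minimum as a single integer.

Old min = -19 (at index 4)
Change: A[4] -19 -> -8
Changed element WAS the min. Need to check: is -8 still <= all others?
  Min of remaining elements: -12
  New min = min(-8, -12) = -12

Answer: -12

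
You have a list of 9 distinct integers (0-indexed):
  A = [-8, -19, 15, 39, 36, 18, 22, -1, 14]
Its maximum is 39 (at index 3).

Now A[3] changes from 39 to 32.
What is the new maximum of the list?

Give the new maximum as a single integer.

Answer: 36

Derivation:
Old max = 39 (at index 3)
Change: A[3] 39 -> 32
Changed element WAS the max -> may need rescan.
  Max of remaining elements: 36
  New max = max(32, 36) = 36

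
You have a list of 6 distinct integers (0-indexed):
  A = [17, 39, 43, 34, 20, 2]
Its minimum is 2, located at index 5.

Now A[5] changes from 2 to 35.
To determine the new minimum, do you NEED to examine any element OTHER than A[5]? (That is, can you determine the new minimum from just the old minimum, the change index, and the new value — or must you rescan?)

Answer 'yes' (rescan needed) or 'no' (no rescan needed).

Old min = 2 at index 5
Change at index 5: 2 -> 35
Index 5 WAS the min and new value 35 > old min 2. Must rescan other elements to find the new min.
Needs rescan: yes

Answer: yes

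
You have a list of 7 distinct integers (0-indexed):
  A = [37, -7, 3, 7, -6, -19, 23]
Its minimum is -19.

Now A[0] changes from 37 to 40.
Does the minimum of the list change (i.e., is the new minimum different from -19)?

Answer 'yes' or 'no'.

Answer: no

Derivation:
Old min = -19
Change: A[0] 37 -> 40
Changed element was NOT the min; min changes only if 40 < -19.
New min = -19; changed? no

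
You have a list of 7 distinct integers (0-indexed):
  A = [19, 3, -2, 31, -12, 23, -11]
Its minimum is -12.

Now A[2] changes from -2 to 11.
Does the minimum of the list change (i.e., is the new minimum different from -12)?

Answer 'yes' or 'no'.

Answer: no

Derivation:
Old min = -12
Change: A[2] -2 -> 11
Changed element was NOT the min; min changes only if 11 < -12.
New min = -12; changed? no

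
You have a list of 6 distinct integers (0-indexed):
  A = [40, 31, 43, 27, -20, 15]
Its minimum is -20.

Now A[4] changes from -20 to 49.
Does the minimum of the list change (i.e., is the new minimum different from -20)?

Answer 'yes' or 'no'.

Answer: yes

Derivation:
Old min = -20
Change: A[4] -20 -> 49
Changed element was the min; new min must be rechecked.
New min = 15; changed? yes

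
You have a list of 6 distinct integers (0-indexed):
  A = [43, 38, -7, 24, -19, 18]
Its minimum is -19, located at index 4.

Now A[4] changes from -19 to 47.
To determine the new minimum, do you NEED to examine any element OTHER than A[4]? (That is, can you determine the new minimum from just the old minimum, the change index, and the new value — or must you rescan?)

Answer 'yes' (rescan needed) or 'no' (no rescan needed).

Old min = -19 at index 4
Change at index 4: -19 -> 47
Index 4 WAS the min and new value 47 > old min -19. Must rescan other elements to find the new min.
Needs rescan: yes

Answer: yes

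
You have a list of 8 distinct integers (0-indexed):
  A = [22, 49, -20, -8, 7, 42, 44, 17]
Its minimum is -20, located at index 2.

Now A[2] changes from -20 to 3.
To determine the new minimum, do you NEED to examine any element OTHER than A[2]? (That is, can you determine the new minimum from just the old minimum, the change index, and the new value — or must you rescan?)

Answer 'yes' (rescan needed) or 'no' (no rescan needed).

Old min = -20 at index 2
Change at index 2: -20 -> 3
Index 2 WAS the min and new value 3 > old min -20. Must rescan other elements to find the new min.
Needs rescan: yes

Answer: yes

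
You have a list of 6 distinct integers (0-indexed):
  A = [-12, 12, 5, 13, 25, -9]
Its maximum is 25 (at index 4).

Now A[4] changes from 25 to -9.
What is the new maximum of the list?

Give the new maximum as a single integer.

Answer: 13

Derivation:
Old max = 25 (at index 4)
Change: A[4] 25 -> -9
Changed element WAS the max -> may need rescan.
  Max of remaining elements: 13
  New max = max(-9, 13) = 13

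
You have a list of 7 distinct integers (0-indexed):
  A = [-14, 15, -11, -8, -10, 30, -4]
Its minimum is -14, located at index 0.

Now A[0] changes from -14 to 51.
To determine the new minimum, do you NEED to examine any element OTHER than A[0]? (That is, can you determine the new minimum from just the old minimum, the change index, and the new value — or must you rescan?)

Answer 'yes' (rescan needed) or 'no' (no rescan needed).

Answer: yes

Derivation:
Old min = -14 at index 0
Change at index 0: -14 -> 51
Index 0 WAS the min and new value 51 > old min -14. Must rescan other elements to find the new min.
Needs rescan: yes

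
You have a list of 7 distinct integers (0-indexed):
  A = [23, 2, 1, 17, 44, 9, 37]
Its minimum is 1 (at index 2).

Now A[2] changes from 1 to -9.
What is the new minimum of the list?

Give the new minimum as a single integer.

Old min = 1 (at index 2)
Change: A[2] 1 -> -9
Changed element WAS the min. Need to check: is -9 still <= all others?
  Min of remaining elements: 2
  New min = min(-9, 2) = -9

Answer: -9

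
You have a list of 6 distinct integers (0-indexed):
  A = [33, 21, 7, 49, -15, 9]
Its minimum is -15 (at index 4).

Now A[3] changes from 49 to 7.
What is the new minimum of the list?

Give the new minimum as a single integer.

Old min = -15 (at index 4)
Change: A[3] 49 -> 7
Changed element was NOT the old min.
  New min = min(old_min, new_val) = min(-15, 7) = -15

Answer: -15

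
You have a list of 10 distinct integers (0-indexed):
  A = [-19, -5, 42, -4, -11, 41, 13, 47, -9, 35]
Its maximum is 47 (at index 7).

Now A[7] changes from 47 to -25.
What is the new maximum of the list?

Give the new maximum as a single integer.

Answer: 42

Derivation:
Old max = 47 (at index 7)
Change: A[7] 47 -> -25
Changed element WAS the max -> may need rescan.
  Max of remaining elements: 42
  New max = max(-25, 42) = 42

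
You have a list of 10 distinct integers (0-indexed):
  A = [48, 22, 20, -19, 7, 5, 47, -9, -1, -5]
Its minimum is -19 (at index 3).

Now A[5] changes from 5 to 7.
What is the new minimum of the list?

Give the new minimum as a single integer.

Answer: -19

Derivation:
Old min = -19 (at index 3)
Change: A[5] 5 -> 7
Changed element was NOT the old min.
  New min = min(old_min, new_val) = min(-19, 7) = -19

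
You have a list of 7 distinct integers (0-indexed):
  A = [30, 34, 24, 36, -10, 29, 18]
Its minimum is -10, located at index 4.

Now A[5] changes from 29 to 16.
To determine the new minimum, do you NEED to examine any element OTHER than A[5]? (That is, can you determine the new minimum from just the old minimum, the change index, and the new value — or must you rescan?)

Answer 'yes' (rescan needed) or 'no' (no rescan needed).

Answer: no

Derivation:
Old min = -10 at index 4
Change at index 5: 29 -> 16
Index 5 was NOT the min. New min = min(-10, 16). No rescan of other elements needed.
Needs rescan: no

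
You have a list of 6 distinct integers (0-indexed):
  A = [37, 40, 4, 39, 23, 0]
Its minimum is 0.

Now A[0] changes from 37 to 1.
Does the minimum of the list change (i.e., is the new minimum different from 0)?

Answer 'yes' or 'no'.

Old min = 0
Change: A[0] 37 -> 1
Changed element was NOT the min; min changes only if 1 < 0.
New min = 0; changed? no

Answer: no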